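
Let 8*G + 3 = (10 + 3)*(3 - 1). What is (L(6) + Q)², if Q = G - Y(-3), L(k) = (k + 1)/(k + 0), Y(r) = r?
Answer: 28561/576 ≈ 49.585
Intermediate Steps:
G = 23/8 (G = -3/8 + ((10 + 3)*(3 - 1))/8 = -3/8 + (13*2)/8 = -3/8 + (⅛)*26 = -3/8 + 13/4 = 23/8 ≈ 2.8750)
L(k) = (1 + k)/k
Q = 47/8 (Q = 23/8 - 1*(-3) = 23/8 + 3 = 47/8 ≈ 5.8750)
(L(6) + Q)² = ((1 + 6)/6 + 47/8)² = ((⅙)*7 + 47/8)² = (7/6 + 47/8)² = (169/24)² = 28561/576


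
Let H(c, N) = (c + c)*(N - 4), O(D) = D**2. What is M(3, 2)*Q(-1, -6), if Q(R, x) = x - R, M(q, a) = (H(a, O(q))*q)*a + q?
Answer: -615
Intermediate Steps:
H(c, N) = 2*c*(-4 + N) (H(c, N) = (2*c)*(-4 + N) = 2*c*(-4 + N))
M(q, a) = q + 2*q*a**2*(-4 + q**2) (M(q, a) = ((2*a*(-4 + q**2))*q)*a + q = (2*a*q*(-4 + q**2))*a + q = 2*q*a**2*(-4 + q**2) + q = q + 2*q*a**2*(-4 + q**2))
M(3, 2)*Q(-1, -6) = (3*(1 + 2*2**2*(-4 + 3**2)))*(-6 - 1*(-1)) = (3*(1 + 2*4*(-4 + 9)))*(-6 + 1) = (3*(1 + 2*4*5))*(-5) = (3*(1 + 40))*(-5) = (3*41)*(-5) = 123*(-5) = -615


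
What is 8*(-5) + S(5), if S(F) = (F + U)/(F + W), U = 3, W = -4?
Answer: -32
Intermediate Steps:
S(F) = (3 + F)/(-4 + F) (S(F) = (F + 3)/(F - 4) = (3 + F)/(-4 + F))
8*(-5) + S(5) = 8*(-5) + (3 + 5)/(-4 + 5) = -40 + 8/1 = -40 + 1*8 = -40 + 8 = -32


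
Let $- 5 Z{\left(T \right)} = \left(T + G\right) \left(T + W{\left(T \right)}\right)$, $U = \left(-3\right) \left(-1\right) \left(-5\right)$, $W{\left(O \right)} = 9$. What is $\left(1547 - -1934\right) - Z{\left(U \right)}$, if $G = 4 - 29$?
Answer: $3529$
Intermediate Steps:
$G = -25$
$U = -15$ ($U = 3 \left(-5\right) = -15$)
$Z{\left(T \right)} = - \frac{\left(-25 + T\right) \left(9 + T\right)}{5}$ ($Z{\left(T \right)} = - \frac{\left(T - 25\right) \left(T + 9\right)}{5} = - \frac{\left(-25 + T\right) \left(9 + T\right)}{5}$)
$\left(1547 - -1934\right) - Z{\left(U \right)} = \left(1547 - -1934\right) - \left(45 - \frac{\left(-15\right)^{2}}{5} + \frac{16}{5} \left(-15\right)\right) = \left(1547 + 1934\right) - \left(45 - 45 - 48\right) = 3481 - \left(45 - 45 - 48\right) = 3481 - -48 = 3481 + 48 = 3529$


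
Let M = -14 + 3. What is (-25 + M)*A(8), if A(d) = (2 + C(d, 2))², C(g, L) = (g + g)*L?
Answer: -41616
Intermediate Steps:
C(g, L) = 2*L*g (C(g, L) = (2*g)*L = 2*L*g)
M = -11
A(d) = (2 + 4*d)² (A(d) = (2 + 2*2*d)² = (2 + 4*d)²)
(-25 + M)*A(8) = (-25 - 11)*(4*(1 + 2*8)²) = -144*(1 + 16)² = -144*17² = -144*289 = -36*1156 = -41616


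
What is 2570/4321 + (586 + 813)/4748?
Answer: 18247439/20516108 ≈ 0.88942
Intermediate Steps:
2570/4321 + (586 + 813)/4748 = 2570*(1/4321) + 1399*(1/4748) = 2570/4321 + 1399/4748 = 18247439/20516108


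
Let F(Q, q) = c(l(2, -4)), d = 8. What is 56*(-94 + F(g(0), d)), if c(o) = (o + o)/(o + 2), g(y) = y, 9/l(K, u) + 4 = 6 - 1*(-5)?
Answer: -120064/23 ≈ -5220.2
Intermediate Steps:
l(K, u) = 9/7 (l(K, u) = 9/(-4 + (6 - 1*(-5))) = 9/(-4 + (6 + 5)) = 9/(-4 + 11) = 9/7)
c(o) = 2*o/(2 + o) (c(o) = (2*o)/(2 + o) = 2*o/(2 + o))
F(Q, q) = 18/23 (F(Q, q) = 2*(9/7)/(2 + 9/7) = 2*(9/7)/(23/7) = 2*(9/7)*(7/23) = 18/23)
56*(-94 + F(g(0), d)) = 56*(-94 + 18/23) = 56*(-2144/23) = -120064/23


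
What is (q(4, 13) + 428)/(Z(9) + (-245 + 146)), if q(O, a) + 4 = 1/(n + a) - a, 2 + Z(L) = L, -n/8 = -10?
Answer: -9556/2139 ≈ -4.4675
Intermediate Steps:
n = 80 (n = -8*(-10) = 80)
Z(L) = -2 + L
q(O, a) = -4 + 1/(80 + a) - a (q(O, a) = -4 + (1/(80 + a) - a) = -4 + 1/(80 + a) - a)
(q(4, 13) + 428)/(Z(9) + (-245 + 146)) = ((-319 - 1*13² - 84*13)/(80 + 13) + 428)/((-2 + 9) + (-245 + 146)) = ((-319 - 1*169 - 1092)/93 + 428)/(7 - 99) = ((-319 - 169 - 1092)/93 + 428)/(-92) = ((1/93)*(-1580) + 428)*(-1/92) = (-1580/93 + 428)*(-1/92) = (38224/93)*(-1/92) = -9556/2139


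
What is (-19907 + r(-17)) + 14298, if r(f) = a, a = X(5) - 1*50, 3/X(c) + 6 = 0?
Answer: -11319/2 ≈ -5659.5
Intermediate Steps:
X(c) = -1/2 (X(c) = 3/(-6 + 0) = 3/(-6) = 3*(-1/6) = -1/2)
a = -101/2 (a = -1/2 - 1*50 = -1/2 - 50 = -101/2 ≈ -50.500)
r(f) = -101/2
(-19907 + r(-17)) + 14298 = (-19907 - 101/2) + 14298 = -39915/2 + 14298 = -11319/2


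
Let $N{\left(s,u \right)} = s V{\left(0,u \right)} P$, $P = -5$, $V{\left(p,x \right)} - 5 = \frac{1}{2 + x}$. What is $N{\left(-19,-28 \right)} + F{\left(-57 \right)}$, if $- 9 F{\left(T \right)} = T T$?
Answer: $\frac{2869}{26} \approx 110.35$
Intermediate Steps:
$V{\left(p,x \right)} = 5 + \frac{1}{2 + x}$
$N{\left(s,u \right)} = - \frac{5 s \left(11 + 5 u\right)}{2 + u}$ ($N{\left(s,u \right)} = s \frac{11 + 5 u}{2 + u} \left(-5\right) = \frac{s \left(11 + 5 u\right)}{2 + u} \left(-5\right) = - \frac{5 s \left(11 + 5 u\right)}{2 + u}$)
$F{\left(T \right)} = - \frac{T^{2}}{9}$ ($F{\left(T \right)} = - \frac{T T}{9} = - \frac{T^{2}}{9}$)
$N{\left(-19,-28 \right)} + F{\left(-57 \right)} = \left(-5\right) \left(-19\right) \frac{1}{2 - 28} \left(11 + 5 \left(-28\right)\right) - \frac{\left(-57\right)^{2}}{9} = \left(-5\right) \left(-19\right) \frac{1}{-26} \left(11 - 140\right) - 361 = \left(-5\right) \left(-19\right) \left(- \frac{1}{26}\right) \left(-129\right) - 361 = \frac{12255}{26} - 361 = \frac{2869}{26}$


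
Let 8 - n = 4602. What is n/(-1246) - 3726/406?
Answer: -99194/18067 ≈ -5.4903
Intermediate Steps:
n = -4594 (n = 8 - 1*4602 = 8 - 4602 = -4594)
n/(-1246) - 3726/406 = -4594/(-1246) - 3726/406 = -4594*(-1/1246) - 3726*1/406 = 2297/623 - 1863/203 = -99194/18067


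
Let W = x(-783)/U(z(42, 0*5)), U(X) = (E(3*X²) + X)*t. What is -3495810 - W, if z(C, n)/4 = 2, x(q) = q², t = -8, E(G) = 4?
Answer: -111661557/32 ≈ -3.4894e+6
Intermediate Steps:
z(C, n) = 8 (z(C, n) = 4*2 = 8)
U(X) = -32 - 8*X (U(X) = (4 + X)*(-8) = -32 - 8*X)
W = -204363/32 (W = (-783)²/(-32 - 8*8) = 613089/(-32 - 64) = 613089/(-96) = 613089*(-1/96) = -204363/32 ≈ -6386.3)
-3495810 - W = -3495810 - 1*(-204363/32) = -3495810 + 204363/32 = -111661557/32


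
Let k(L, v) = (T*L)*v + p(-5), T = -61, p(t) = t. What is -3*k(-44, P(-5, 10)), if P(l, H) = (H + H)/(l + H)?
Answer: -32193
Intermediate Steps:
P(l, H) = 2*H/(H + l) (P(l, H) = (2*H)/(H + l) = 2*H/(H + l))
k(L, v) = -5 - 61*L*v (k(L, v) = (-61*L)*v - 5 = -61*L*v - 5 = -5 - 61*L*v)
-3*k(-44, P(-5, 10)) = -3*(-5 - 61*(-44)*2*10/(10 - 5)) = -3*(-5 - 61*(-44)*2*10/5) = -3*(-5 - 61*(-44)*2*10*(⅕)) = -3*(-5 - 61*(-44)*4) = -3*(-5 + 10736) = -3*10731 = -32193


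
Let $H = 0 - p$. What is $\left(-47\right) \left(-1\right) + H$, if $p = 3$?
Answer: $44$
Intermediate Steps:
$H = -3$ ($H = 0 - 3 = -3$)
$\left(-47\right) \left(-1\right) + H = \left(-47\right) \left(-1\right) - 3 = 47 - 3 = 44$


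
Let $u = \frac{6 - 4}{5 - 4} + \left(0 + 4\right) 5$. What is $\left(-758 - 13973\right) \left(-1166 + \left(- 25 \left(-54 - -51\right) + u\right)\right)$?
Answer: $15747439$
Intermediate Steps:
$u = 22$ ($u = \frac{2}{1} + 4 \cdot 5 = 2 \cdot 1 + 20 = 2 + 20 = 22$)
$\left(-758 - 13973\right) \left(-1166 + \left(- 25 \left(-54 - -51\right) + u\right)\right) = \left(-758 - 13973\right) \left(-1166 - \left(-22 + 25 \left(-54 - -51\right)\right)\right) = - 14731 \left(-1166 - \left(-22 + 25 \left(-54 + 51\right)\right)\right) = - 14731 \left(-1166 + \left(\left(-25\right) \left(-3\right) + 22\right)\right) = - 14731 \left(-1166 + \left(75 + 22\right)\right) = - 14731 \left(-1166 + 97\right) = \left(-14731\right) \left(-1069\right) = 15747439$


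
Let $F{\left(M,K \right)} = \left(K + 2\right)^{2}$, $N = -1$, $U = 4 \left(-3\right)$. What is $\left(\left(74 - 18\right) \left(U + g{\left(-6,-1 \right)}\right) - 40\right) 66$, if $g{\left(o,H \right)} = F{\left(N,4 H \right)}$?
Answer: $-32208$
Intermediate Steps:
$U = -12$
$F{\left(M,K \right)} = \left(2 + K\right)^{2}$
$g{\left(o,H \right)} = \left(2 + 4 H\right)^{2}$
$\left(\left(74 - 18\right) \left(U + g{\left(-6,-1 \right)}\right) - 40\right) 66 = \left(\left(74 - 18\right) \left(-12 + 4 \left(1 + 2 \left(-1\right)\right)^{2}\right) - 40\right) 66 = \left(56 \left(-12 + 4 \left(1 - 2\right)^{2}\right) - 40\right) 66 = \left(56 \left(-12 + 4 \left(-1\right)^{2}\right) - 40\right) 66 = \left(56 \left(-12 + 4 \cdot 1\right) - 40\right) 66 = \left(56 \left(-12 + 4\right) - 40\right) 66 = \left(56 \left(-8\right) - 40\right) 66 = \left(-448 - 40\right) 66 = \left(-488\right) 66 = -32208$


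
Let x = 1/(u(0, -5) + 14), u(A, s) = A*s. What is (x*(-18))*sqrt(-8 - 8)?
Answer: -36*I/7 ≈ -5.1429*I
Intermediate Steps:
x = 1/14 (x = 1/(0*(-5) + 14) = 1/(0 + 14) = 1/14 ≈ 0.071429)
(x*(-18))*sqrt(-8 - 8) = ((1/14)*(-18))*sqrt(-8 - 8) = -36*I/7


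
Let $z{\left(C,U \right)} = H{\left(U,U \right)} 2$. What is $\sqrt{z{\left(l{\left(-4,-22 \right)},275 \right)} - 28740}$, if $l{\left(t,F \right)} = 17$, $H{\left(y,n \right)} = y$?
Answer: $i \sqrt{28190} \approx 167.9 i$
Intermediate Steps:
$z{\left(C,U \right)} = 2 U$ ($z{\left(C,U \right)} = U 2 = 2 U$)
$\sqrt{z{\left(l{\left(-4,-22 \right)},275 \right)} - 28740} = \sqrt{2 \cdot 275 - 28740} = \sqrt{550 - 28740} = \sqrt{-28190} = i \sqrt{28190}$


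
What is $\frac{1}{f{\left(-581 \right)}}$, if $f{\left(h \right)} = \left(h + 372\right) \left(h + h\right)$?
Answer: $\frac{1}{242858} \approx 4.1176 \cdot 10^{-6}$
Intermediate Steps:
$f{\left(h \right)} = 2 h \left(372 + h\right)$ ($f{\left(h \right)} = \left(372 + h\right) 2 h = 2 h \left(372 + h\right)$)
$\frac{1}{f{\left(-581 \right)}} = \frac{1}{2 \left(-581\right) \left(372 - 581\right)} = \frac{1}{2 \left(-581\right) \left(-209\right)} = \frac{1}{242858}$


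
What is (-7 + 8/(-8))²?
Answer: 64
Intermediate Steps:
(-7 + 8/(-8))² = (-7 + 8*(-⅛))² = (-7 - 1)² = (-8)² = 64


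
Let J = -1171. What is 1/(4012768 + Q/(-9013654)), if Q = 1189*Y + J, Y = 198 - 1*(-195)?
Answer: 4506827/18084850934083 ≈ 2.4920e-7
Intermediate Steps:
Y = 393 (Y = 198 + 195 = 393)
Q = 466106 (Q = 1189*393 - 1171 = 467277 - 1171 = 466106)
1/(4012768 + Q/(-9013654)) = 1/(4012768 + 466106/(-9013654)) = 1/(4012768 + 466106*(-1/9013654)) = 1/(4012768 - 233053/4506827) = 1/(18084850934083/4506827) = 4506827/18084850934083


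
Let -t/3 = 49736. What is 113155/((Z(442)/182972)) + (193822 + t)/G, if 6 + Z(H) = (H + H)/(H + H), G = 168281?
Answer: -696824583583678/168281 ≈ -4.1408e+9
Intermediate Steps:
t = -149208 (t = -3*49736 = -149208)
Z(H) = -5 (Z(H) = -6 + (H + H)/(H + H) = -6 + (2*H)/((2*H)) = -6 + (2*H)*(1/(2*H)) = -6 + 1 = -5)
113155/((Z(442)/182972)) + (193822 + t)/G = 113155/((-5/182972)) + (193822 - 149208)/168281 = 113155/((-5*1/182972)) + 44614*(1/168281) = 113155/(-5/182972) + 44614/168281 = 113155*(-182972/5) + 44614/168281 = -4140839332 + 44614/168281 = -696824583583678/168281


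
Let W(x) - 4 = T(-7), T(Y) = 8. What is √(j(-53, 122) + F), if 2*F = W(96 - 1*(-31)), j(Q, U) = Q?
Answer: I*√47 ≈ 6.8557*I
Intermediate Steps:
W(x) = 12 (W(x) = 4 + 8 = 12)
F = 6 (F = (½)*12 = 6)
√(j(-53, 122) + F) = √(-53 + 6) = √(-47) = I*√47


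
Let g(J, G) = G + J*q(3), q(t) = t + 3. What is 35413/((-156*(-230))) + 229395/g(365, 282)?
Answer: 43324133/461955 ≈ 93.784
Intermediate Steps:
q(t) = 3 + t
g(J, G) = G + 6*J (g(J, G) = G + J*(3 + 3) = G + J*6 = G + 6*J)
35413/((-156*(-230))) + 229395/g(365, 282) = 35413/((-156*(-230))) + 229395/(282 + 6*365) = 35413/35880 + 229395/(282 + 2190) = 35413*(1/35880) + 229395/2472 = 35413/35880 + 229395*(1/2472) = 35413/35880 + 76465/824 = 43324133/461955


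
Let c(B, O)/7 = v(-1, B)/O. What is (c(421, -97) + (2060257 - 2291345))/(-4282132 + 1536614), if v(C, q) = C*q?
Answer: 22412589/266315246 ≈ 0.084158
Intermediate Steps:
c(B, O) = -7*B/O (c(B, O) = 7*((-B)/O) = 7*(-B/O) = -7*B/O)
(c(421, -97) + (2060257 - 2291345))/(-4282132 + 1536614) = (-7*421/(-97) + (2060257 - 2291345))/(-4282132 + 1536614) = (-7*421*(-1/97) - 231088)/(-2745518) = (2947/97 - 231088)*(-1/2745518) = -22412589/97*(-1/2745518) = 22412589/266315246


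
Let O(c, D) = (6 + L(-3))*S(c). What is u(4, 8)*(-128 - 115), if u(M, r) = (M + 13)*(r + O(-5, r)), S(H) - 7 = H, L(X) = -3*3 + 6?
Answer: -57834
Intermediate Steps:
L(X) = -3 (L(X) = -9 + 6 = -3)
S(H) = 7 + H
O(c, D) = 21 + 3*c (O(c, D) = (6 - 3)*(7 + c) = 3*(7 + c) = 21 + 3*c)
u(M, r) = (6 + r)*(13 + M) (u(M, r) = (M + 13)*(r + (21 + 3*(-5))) = (13 + M)*(r + (21 - 15)) = (13 + M)*(r + 6) = (13 + M)*(6 + r) = (6 + r)*(13 + M))
u(4, 8)*(-128 - 115) = (78 + 6*4 + 13*8 + 4*8)*(-128 - 115) = (78 + 24 + 104 + 32)*(-243) = 238*(-243) = -57834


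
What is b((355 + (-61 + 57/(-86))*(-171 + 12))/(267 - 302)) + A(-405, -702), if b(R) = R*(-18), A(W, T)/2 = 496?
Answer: 9356323/1505 ≈ 6216.8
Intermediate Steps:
A(W, T) = 992 (A(W, T) = 2*496 = 992)
b(R) = -18*R
b((355 + (-61 + 57/(-86))*(-171 + 12))/(267 - 302)) + A(-405, -702) = -18*(355 + (-61 + 57/(-86))*(-171 + 12))/(267 - 302) + 992 = -18*(355 + (-61 + 57*(-1/86))*(-159))/(-35) + 992 = -18*(355 + (-61 - 57/86)*(-159))*(-1)/35 + 992 = -18*(355 - 5303/86*(-159))*(-1)/35 + 992 = -18*(355 + 843177/86)*(-1)/35 + 992 = -7863363*(-1)/(43*35) + 992 = -18*(-873707/3010) + 992 = 7863363/1505 + 992 = 9356323/1505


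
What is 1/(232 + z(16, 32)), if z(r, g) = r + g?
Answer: 1/280 ≈ 0.0035714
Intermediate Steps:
z(r, g) = g + r
1/(232 + z(16, 32)) = 1/(232 + (32 + 16)) = 1/(232 + 48) = 1/280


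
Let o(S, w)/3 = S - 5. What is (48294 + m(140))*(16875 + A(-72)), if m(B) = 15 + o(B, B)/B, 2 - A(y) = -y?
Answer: 22732678065/28 ≈ 8.1188e+8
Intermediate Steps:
o(S, w) = -15 + 3*S (o(S, w) = 3*(S - 5) = 3*(-5 + S) = -15 + 3*S)
A(y) = 2 + y (A(y) = 2 - (-1)*y = 2 + y)
m(B) = 15 + (-15 + 3*B)/B
(48294 + m(140))*(16875 + A(-72)) = (48294 + (18 - 15/140))*(16875 + (2 - 72)) = (48294 + (18 - 15*1/140))*(16875 - 70) = (48294 + (18 - 3/28))*16805 = (48294 + 501/28)*16805 = (1352733/28)*16805 = 22732678065/28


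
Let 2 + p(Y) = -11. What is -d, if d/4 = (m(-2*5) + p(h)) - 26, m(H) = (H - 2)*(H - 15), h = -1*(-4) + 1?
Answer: -1044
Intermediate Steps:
h = 5 (h = 4 + 1 = 5)
m(H) = (-15 + H)*(-2 + H) (m(H) = (-2 + H)*(-15 + H) = (-15 + H)*(-2 + H))
p(Y) = -13 (p(Y) = -2 - 11 = -13)
d = 1044 (d = 4*(((30 + (-2*5)**2 - (-34)*5) - 13) - 26) = 4*(((30 + (-10)**2 - 17*(-10)) - 13) - 26) = 4*(((30 + 100 + 170) - 13) - 26) = 4*((300 - 13) - 26) = 4*(287 - 26) = 4*261 = 1044)
-d = -1*1044 = -1044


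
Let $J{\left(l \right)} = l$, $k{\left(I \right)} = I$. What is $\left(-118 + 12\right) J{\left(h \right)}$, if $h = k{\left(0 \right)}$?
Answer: $0$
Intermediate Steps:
$h = 0$
$\left(-118 + 12\right) J{\left(h \right)} = \left(-118 + 12\right) 0 = \left(-106\right) 0 = 0$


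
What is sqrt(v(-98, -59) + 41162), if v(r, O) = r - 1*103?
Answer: sqrt(40961) ≈ 202.39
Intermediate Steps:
v(r, O) = -103 + r (v(r, O) = r - 103 = -103 + r)
sqrt(v(-98, -59) + 41162) = sqrt((-103 - 98) + 41162) = sqrt(-201 + 41162) = sqrt(40961)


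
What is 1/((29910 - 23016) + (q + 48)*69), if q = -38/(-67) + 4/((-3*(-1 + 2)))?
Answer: 67/680260 ≈ 9.8492e-5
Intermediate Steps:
q = -154/201 (q = -38*(-1/67) + 4/((-3*1)) = 38/67 + 4/(-3) = 38/67 + 4*(-⅓) = 38/67 - 4/3 = -154/201 ≈ -0.76617)
1/((29910 - 23016) + (q + 48)*69) = 1/((29910 - 23016) + (-154/201 + 48)*69) = 1/(6894 + (9494/201)*69) = 1/(6894 + 218362/67) = 1/(680260/67) = 67/680260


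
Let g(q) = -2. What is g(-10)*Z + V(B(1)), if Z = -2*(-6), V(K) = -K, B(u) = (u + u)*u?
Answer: -26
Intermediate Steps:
B(u) = 2*u² (B(u) = (2*u)*u = 2*u²)
Z = 12
g(-10)*Z + V(B(1)) = -2*12 - 2*1² = -24 - 2 = -26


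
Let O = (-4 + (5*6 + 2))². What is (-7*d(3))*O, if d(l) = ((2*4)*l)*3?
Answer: -395136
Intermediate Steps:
d(l) = 24*l (d(l) = (8*l)*3 = 24*l)
O = 784 (O = (-4 + (30 + 2))² = (-4 + 32)² = 28² = 784)
(-7*d(3))*O = -168*3*784 = -7*72*784 = -504*784 = -395136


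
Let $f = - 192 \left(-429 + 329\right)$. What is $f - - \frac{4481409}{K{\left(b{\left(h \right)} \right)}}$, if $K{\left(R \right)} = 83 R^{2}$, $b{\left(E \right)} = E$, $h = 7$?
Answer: $\frac{82567809}{4067} \approx 20302.0$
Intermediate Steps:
$f = 19200$ ($f = \left(-192\right) \left(-100\right) = 19200$)
$f - - \frac{4481409}{K{\left(b{\left(h \right)} \right)}} = 19200 - - \frac{4481409}{83 \cdot 7^{2}} = 19200 - - \frac{4481409}{83 \cdot 49} = 19200 - - \frac{4481409}{4067} = 19200 + \frac{4481409}{4067} = \frac{82567809}{4067}$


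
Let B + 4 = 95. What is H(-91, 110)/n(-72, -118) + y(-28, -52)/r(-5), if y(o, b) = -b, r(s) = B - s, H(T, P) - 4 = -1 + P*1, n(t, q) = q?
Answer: -589/1416 ≈ -0.41596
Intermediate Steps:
B = 91 (B = -4 + 95 = 91)
H(T, P) = 3 + P (H(T, P) = 4 + (-1 + P*1) = 4 + (-1 + P) = 3 + P)
r(s) = 91 - s
H(-91, 110)/n(-72, -118) + y(-28, -52)/r(-5) = (3 + 110)/(-118) + (-1*(-52))/(91 - 1*(-5)) = 113*(-1/118) + 52/(91 + 5) = -113/118 + 52/96 = -113/118 + 52*(1/96) = -113/118 + 13/24 = -589/1416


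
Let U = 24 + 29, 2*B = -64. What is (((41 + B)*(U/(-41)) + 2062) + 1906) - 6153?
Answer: -90062/41 ≈ -2196.6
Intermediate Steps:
B = -32 (B = (1/2)*(-64) = -32)
U = 53
(((41 + B)*(U/(-41)) + 2062) + 1906) - 6153 = (((41 - 32)*(53/(-41)) + 2062) + 1906) - 6153 = ((9*(53*(-1/41)) + 2062) + 1906) - 6153 = ((9*(-53/41) + 2062) + 1906) - 6153 = ((-477/41 + 2062) + 1906) - 6153 = (84065/41 + 1906) - 6153 = 162211/41 - 6153 = -90062/41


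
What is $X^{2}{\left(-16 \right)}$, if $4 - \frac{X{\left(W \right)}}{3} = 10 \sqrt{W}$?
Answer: $-14256 - 2880 i \approx -14256.0 - 2880.0 i$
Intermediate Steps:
$X{\left(W \right)} = 12 - 30 \sqrt{W}$ ($X{\left(W \right)} = 12 - 3 \cdot 10 \sqrt{W} = 12 - 30 \sqrt{W}$)
$X^{2}{\left(-16 \right)} = \left(12 - 30 \sqrt{-16}\right)^{2} = \left(12 - 30 \cdot 4 i\right)^{2} = \left(12 - 120 i\right)^{2}$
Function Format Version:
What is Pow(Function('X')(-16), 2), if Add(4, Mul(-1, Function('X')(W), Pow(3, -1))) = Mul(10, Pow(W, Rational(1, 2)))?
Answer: Add(-14256, Mul(-2880, I)) ≈ Add(-14256., Mul(-2880.0, I))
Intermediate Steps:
Function('X')(W) = Add(12, Mul(-30, Pow(W, Rational(1, 2)))) (Function('X')(W) = Add(12, Mul(-3, Mul(10, Pow(W, Rational(1, 2))))) = Add(12, Mul(-30, Pow(W, Rational(1, 2)))))
Pow(Function('X')(-16), 2) = Pow(Add(12, Mul(-30, Pow(-16, Rational(1, 2)))), 2) = Pow(Add(12, Mul(-30, Mul(4, I))), 2) = Pow(Add(12, Mul(-120, I)), 2)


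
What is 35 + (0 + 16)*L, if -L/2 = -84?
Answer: 2723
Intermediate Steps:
L = 168 (L = -2*(-84) = 168)
35 + (0 + 16)*L = 35 + (0 + 16)*168 = 35 + 16*168 = 35 + 2688 = 2723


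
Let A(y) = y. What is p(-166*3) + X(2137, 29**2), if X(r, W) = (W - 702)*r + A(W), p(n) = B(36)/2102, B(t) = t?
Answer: 313076102/1051 ≈ 2.9788e+5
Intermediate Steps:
p(n) = 18/1051 (p(n) = 36/2102 = 36*(1/2102) = 18/1051)
X(r, W) = W + r*(-702 + W) (X(r, W) = (W - 702)*r + W = (-702 + W)*r + W = r*(-702 + W) + W = W + r*(-702 + W))
p(-166*3) + X(2137, 29**2) = 18/1051 + (29**2 - 702*2137 + 29**2*2137) = 18/1051 + (841 - 1500174 + 841*2137) = 18/1051 + (841 - 1500174 + 1797217) = 18/1051 + 297884 = 313076102/1051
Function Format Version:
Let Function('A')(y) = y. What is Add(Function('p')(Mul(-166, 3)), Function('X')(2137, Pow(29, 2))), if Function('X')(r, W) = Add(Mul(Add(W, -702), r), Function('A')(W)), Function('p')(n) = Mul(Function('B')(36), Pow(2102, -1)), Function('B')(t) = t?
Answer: Rational(313076102, 1051) ≈ 2.9788e+5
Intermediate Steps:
Function('p')(n) = Rational(18, 1051) (Function('p')(n) = Mul(36, Pow(2102, -1)) = Mul(36, Rational(1, 2102)) = Rational(18, 1051))
Function('X')(r, W) = Add(W, Mul(r, Add(-702, W))) (Function('X')(r, W) = Add(Mul(Add(W, -702), r), W) = Add(Mul(Add(-702, W), r), W) = Add(Mul(r, Add(-702, W)), W) = Add(W, Mul(r, Add(-702, W))))
Add(Function('p')(Mul(-166, 3)), Function('X')(2137, Pow(29, 2))) = Add(Rational(18, 1051), Add(Pow(29, 2), Mul(-702, 2137), Mul(Pow(29, 2), 2137))) = Add(Rational(18, 1051), Add(841, -1500174, Mul(841, 2137))) = Add(Rational(18, 1051), Add(841, -1500174, 1797217)) = Add(Rational(18, 1051), 297884) = Rational(313076102, 1051)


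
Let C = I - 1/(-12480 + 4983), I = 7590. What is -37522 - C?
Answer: -338204665/7497 ≈ -45112.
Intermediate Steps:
C = 56902231/7497 (C = 7590 - 1/(-12480 + 4983) = 7590 - 1/(-7497) = 7590 - 1*(-1/7497) = 7590 + 1/7497 = 56902231/7497 ≈ 7590.0)
-37522 - C = -37522 - 1*56902231/7497 = -37522 - 56902231/7497 = -338204665/7497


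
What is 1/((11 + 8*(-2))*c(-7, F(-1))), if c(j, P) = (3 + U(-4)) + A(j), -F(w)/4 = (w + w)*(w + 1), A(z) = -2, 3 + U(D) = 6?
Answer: -1/20 ≈ -0.050000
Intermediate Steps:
U(D) = 3 (U(D) = -3 + 6 = 3)
F(w) = -8*w*(1 + w) (F(w) = -4*(w + w)*(w + 1) = -4*2*w*(1 + w) = -8*w*(1 + w))
c(j, P) = 4 (c(j, P) = (3 + 3) - 2 = 6 - 2 = 4)
1/((11 + 8*(-2))*c(-7, F(-1))) = 1/((11 + 8*(-2))*4) = 1/((11 - 16)*4) = 1/(-5*4) = 1/(-20) = -1/20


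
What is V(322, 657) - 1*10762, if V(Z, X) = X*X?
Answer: 420887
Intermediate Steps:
V(Z, X) = X²
V(322, 657) - 1*10762 = 657² - 1*10762 = 431649 - 10762 = 420887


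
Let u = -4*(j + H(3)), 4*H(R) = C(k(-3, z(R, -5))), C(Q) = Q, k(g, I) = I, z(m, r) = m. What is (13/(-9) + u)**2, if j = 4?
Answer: 33856/81 ≈ 417.98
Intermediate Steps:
H(R) = R/4
u = -19 (u = -4*(4 + (1/4)*3) = -4*(4 + 3/4) = -4*19/4 = -19)
(13/(-9) + u)**2 = (13/(-9) - 19)**2 = (13*(-1/9) - 19)**2 = (-13/9 - 19)**2 = (-184/9)**2 = 33856/81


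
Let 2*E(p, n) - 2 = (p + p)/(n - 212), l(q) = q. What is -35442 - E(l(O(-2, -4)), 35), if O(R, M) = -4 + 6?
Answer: -6273409/177 ≈ -35443.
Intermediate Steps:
O(R, M) = 2
E(p, n) = 1 + p/(-212 + n) (E(p, n) = 1 + ((p + p)/(n - 212))/2 = 1 + ((2*p)/(-212 + n))/2 = 1 + (2*p/(-212 + n))/2 = 1 + p/(-212 + n))
-35442 - E(l(O(-2, -4)), 35) = -35442 - (-212 + 35 + 2)/(-212 + 35) = -35442 - (-175)/(-177) = -35442 - (-1)*(-175)/177 = -35442 - 1*175/177 = -35442 - 175/177 = -6273409/177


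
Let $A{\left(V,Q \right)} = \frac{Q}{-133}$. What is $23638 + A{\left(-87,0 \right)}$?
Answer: $23638$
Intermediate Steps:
$A{\left(V,Q \right)} = - \frac{Q}{133}$ ($A{\left(V,Q \right)} = Q \left(- \frac{1}{133}\right) = - \frac{Q}{133}$)
$23638 + A{\left(-87,0 \right)} = 23638 - 0 = 23638 + 0 = 23638$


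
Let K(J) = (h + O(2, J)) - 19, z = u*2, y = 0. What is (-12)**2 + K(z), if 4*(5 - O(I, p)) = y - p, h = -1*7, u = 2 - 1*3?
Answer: 245/2 ≈ 122.50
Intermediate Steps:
u = -1 (u = 2 - 3 = -1)
h = -7
O(I, p) = 5 + p/4 (O(I, p) = 5 - (0 - p)/4 = 5 - (-1)*p/4 = 5 + p/4)
z = -2 (z = -1*2 = -2)
K(J) = -21 + J/4 (K(J) = (-7 + (5 + J/4)) - 19 = (-2 + J/4) - 19 = -21 + J/4)
(-12)**2 + K(z) = (-12)**2 + (-21 + (1/4)*(-2)) = 144 + (-21 - 1/2) = 144 - 43/2 = 245/2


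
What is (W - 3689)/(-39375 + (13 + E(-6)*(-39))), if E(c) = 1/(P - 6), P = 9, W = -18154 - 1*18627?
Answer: 2698/2625 ≈ 1.0278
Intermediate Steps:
W = -36781 (W = -18154 - 18627 = -36781)
E(c) = ⅓ (E(c) = 1/(9 - 6) = 1/3 = ⅓)
(W - 3689)/(-39375 + (13 + E(-6)*(-39))) = (-36781 - 3689)/(-39375 + (13 + (⅓)*(-39))) = -40470/(-39375 + (13 - 13)) = -40470/(-39375 + 0) = -40470/(-39375) = -40470*(-1/39375) = 2698/2625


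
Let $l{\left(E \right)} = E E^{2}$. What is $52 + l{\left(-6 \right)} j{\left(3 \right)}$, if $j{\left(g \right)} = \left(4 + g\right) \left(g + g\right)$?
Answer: $-9020$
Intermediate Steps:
$l{\left(E \right)} = E^{3}$
$j{\left(g \right)} = 2 g \left(4 + g\right)$ ($j{\left(g \right)} = \left(4 + g\right) 2 g = 2 g \left(4 + g\right)$)
$52 + l{\left(-6 \right)} j{\left(3 \right)} = 52 + \left(-6\right)^{3} \cdot 2 \cdot 3 \left(4 + 3\right) = 52 - 216 \cdot 2 \cdot 3 \cdot 7 = 52 - 9072 = -9020$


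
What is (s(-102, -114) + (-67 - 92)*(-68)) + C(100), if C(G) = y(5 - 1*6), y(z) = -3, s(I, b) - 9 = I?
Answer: 10716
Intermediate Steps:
s(I, b) = 9 + I
C(G) = -3
(s(-102, -114) + (-67 - 92)*(-68)) + C(100) = ((9 - 102) + (-67 - 92)*(-68)) - 3 = (-93 - 159*(-68)) - 3 = (-93 + 10812) - 3 = 10719 - 3 = 10716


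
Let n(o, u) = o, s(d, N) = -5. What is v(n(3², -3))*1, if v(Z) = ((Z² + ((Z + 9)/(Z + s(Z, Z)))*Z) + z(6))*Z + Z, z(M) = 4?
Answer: 2277/2 ≈ 1138.5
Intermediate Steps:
v(Z) = Z + Z*(4 + Z² + Z*(9 + Z)/(-5 + Z)) (v(Z) = ((Z² + ((Z + 9)/(Z - 5))*Z) + 4)*Z + Z = ((Z² + ((9 + Z)/(-5 + Z))*Z) + 4)*Z + Z = ((Z² + Z*(9 + Z)/(-5 + Z)) + 4)*Z + Z = (4 + Z² + Z*(9 + Z)/(-5 + Z))*Z + Z = Z*(4 + Z² + Z*(9 + Z)/(-5 + Z)) + Z = Z + Z*(4 + Z² + Z*(9 + Z)/(-5 + Z)))
v(n(3², -3))*1 = (3²*(-25 + (3²)³ - 4*(3²)² + 14*3²)/(-5 + 3²))*1 = (9*(-25 + 9³ - 4*9² + 14*9)/(-5 + 9))*1 = (9*(-25 + 729 - 4*81 + 126)/4)*1 = (9*(¼)*(-25 + 729 - 324 + 126))*1 = (9*(¼)*506)*1 = (2277/2)*1 = 2277/2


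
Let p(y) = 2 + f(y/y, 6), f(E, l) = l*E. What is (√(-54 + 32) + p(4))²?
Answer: (8 + I*√22)² ≈ 42.0 + 75.047*I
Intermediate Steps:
f(E, l) = E*l
p(y) = 8 (p(y) = 2 + (y/y)*6 = 2 + 1*6 = 2 + 6 = 8)
(√(-54 + 32) + p(4))² = (√(-54 + 32) + 8)² = (√(-22) + 8)² = (I*√22 + 8)² = (8 + I*√22)²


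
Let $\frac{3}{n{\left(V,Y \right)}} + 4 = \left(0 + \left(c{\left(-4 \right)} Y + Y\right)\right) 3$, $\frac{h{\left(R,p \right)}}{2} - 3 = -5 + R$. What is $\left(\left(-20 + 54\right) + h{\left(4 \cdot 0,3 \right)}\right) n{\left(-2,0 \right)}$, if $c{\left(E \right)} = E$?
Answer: $- \frac{45}{2} \approx -22.5$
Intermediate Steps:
$h{\left(R,p \right)} = -4 + 2 R$ ($h{\left(R,p \right)} = 6 + 2 \left(-5 + R\right) = 6 + \left(-10 + 2 R\right) = -4 + 2 R$)
$n{\left(V,Y \right)} = \frac{3}{-4 - 9 Y}$ ($n{\left(V,Y \right)} = \frac{3}{-4 + \left(0 + \left(- 4 Y + Y\right)\right) 3} = \frac{3}{-4 + \left(0 - 3 Y\right) 3} = \frac{3}{-4 + - 3 Y 3} = \frac{3}{-4 - 9 Y}$)
$\left(\left(-20 + 54\right) + h{\left(4 \cdot 0,3 \right)}\right) n{\left(-2,0 \right)} = \left(\left(-20 + 54\right) - \left(4 - 2 \cdot 4 \cdot 0\right)\right) \frac{3}{-4 - 0} = \left(34 + \left(-4 + 2 \cdot 0\right)\right) \frac{3}{-4 + 0} = \left(34 + \left(-4 + 0\right)\right) \frac{3}{-4} = \left(34 - 4\right) 3 \left(- \frac{1}{4}\right) = 30 \left(- \frac{3}{4}\right) = - \frac{45}{2}$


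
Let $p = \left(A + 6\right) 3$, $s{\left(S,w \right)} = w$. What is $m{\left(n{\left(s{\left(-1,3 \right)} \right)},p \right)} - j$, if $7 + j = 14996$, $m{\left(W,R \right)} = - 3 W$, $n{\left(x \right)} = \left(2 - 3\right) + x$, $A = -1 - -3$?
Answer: $-14995$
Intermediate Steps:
$A = 2$ ($A = -1 + 3 = 2$)
$n{\left(x \right)} = -1 + x$
$p = 24$ ($p = \left(2 + 6\right) 3 = 8 \cdot 3 = 24$)
$j = 14989$ ($j = -7 + 14996 = 14989$)
$m{\left(n{\left(s{\left(-1,3 \right)} \right)},p \right)} - j = - 3 \left(-1 + 3\right) - 14989 = \left(-3\right) 2 - 14989 = -6 - 14989 = -14995$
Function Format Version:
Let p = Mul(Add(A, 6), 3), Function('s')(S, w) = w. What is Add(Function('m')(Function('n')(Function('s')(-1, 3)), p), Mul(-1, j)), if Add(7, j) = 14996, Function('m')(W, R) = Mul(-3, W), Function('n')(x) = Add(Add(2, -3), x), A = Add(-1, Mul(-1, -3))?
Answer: -14995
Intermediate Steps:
A = 2 (A = Add(-1, 3) = 2)
Function('n')(x) = Add(-1, x)
p = 24 (p = Mul(Add(2, 6), 3) = Mul(8, 3) = 24)
j = 14989 (j = Add(-7, 14996) = 14989)
Add(Function('m')(Function('n')(Function('s')(-1, 3)), p), Mul(-1, j)) = Add(Mul(-3, Add(-1, 3)), Mul(-1, 14989)) = Add(Mul(-3, 2), -14989) = Add(-6, -14989) = -14995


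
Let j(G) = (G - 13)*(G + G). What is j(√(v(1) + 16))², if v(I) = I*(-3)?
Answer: 9464 - 1352*√13 ≈ 4589.3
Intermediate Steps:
v(I) = -3*I
j(G) = 2*G*(-13 + G) (j(G) = (-13 + G)*(2*G) = 2*G*(-13 + G))
j(√(v(1) + 16))² = (2*√(-3*1 + 16)*(-13 + √(-3*1 + 16)))² = (2*√(-3 + 16)*(-13 + √(-3 + 16)))² = (2*√13*(-13 + √13))² = 52*(-13 + √13)²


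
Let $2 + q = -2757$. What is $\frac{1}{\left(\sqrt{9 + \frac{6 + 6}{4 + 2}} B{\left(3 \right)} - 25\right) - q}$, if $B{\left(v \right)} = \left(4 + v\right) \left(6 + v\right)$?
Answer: $\frac{2734}{7431097} - \frac{63 \sqrt{11}}{7431097} \approx 0.0003398$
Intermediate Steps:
$q = -2759$ ($q = -2 - 2757 = -2759$)
$\frac{1}{\left(\sqrt{9 + \frac{6 + 6}{4 + 2}} B{\left(3 \right)} - 25\right) - q} = \frac{1}{\left(\sqrt{9 + \frac{6 + 6}{4 + 2}} \left(24 + 3^{2} + 10 \cdot 3\right) - 25\right) - -2759} = \frac{1}{\left(\sqrt{9 + \frac{12}{6}} \left(24 + 9 + 30\right) - 25\right) + 2759} = \frac{1}{\left(\sqrt{9 + 12 \cdot \frac{1}{6}} \cdot 63 - 25\right) + 2759} = \frac{1}{\left(\sqrt{9 + 2} \cdot 63 - 25\right) + 2759} = \frac{1}{\left(\sqrt{11} \cdot 63 - 25\right) + 2759} = \frac{1}{\left(63 \sqrt{11} - 25\right) + 2759} = \frac{1}{\left(-25 + 63 \sqrt{11}\right) + 2759} = \frac{1}{2734 + 63 \sqrt{11}}$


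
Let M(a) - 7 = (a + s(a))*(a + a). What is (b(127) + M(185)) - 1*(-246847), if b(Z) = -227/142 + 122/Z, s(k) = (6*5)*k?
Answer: 42718999831/18034 ≈ 2.3688e+6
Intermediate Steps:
s(k) = 30*k
b(Z) = -227/142 + 122/Z (b(Z) = -227*1/142 + 122/Z = -227/142 + 122/Z)
M(a) = 7 + 62*a**2 (M(a) = 7 + (a + 30*a)*(a + a) = 7 + (31*a)*(2*a) = 7 + 62*a**2)
(b(127) + M(185)) - 1*(-246847) = ((-227/142 + 122/127) + (7 + 62*185**2)) - 1*(-246847) = ((-227/142 + 122*(1/127)) + (7 + 62*34225)) + 246847 = ((-227/142 + 122/127) + (7 + 2121950)) + 246847 = (-11505/18034 + 2121957) + 246847 = 38267361033/18034 + 246847 = 42718999831/18034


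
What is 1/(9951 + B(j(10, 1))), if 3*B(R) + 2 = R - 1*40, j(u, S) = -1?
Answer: 3/29810 ≈ 0.00010064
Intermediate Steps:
B(R) = -14 + R/3 (B(R) = -⅔ + (R - 1*40)/3 = -⅔ + (R - 40)/3 = -⅔ + (-40 + R)/3 = -⅔ + (-40/3 + R/3) = -14 + R/3)
1/(9951 + B(j(10, 1))) = 1/(9951 + (-14 + (⅓)*(-1))) = 1/(9951 + (-14 - ⅓)) = 1/(9951 - 43/3) = 1/(29810/3) = 3/29810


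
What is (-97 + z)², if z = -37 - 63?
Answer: 38809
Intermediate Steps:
z = -100
(-97 + z)² = (-97 - 100)² = (-197)² = 38809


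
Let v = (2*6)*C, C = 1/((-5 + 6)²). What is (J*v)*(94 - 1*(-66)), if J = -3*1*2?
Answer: -11520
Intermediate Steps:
C = 1 (C = 1/(1²) = 1/1 = 1)
J = -6 (J = -3*2 = -6)
v = 12 (v = (2*6)*1 = 12*1 = 12)
(J*v)*(94 - 1*(-66)) = (-6*12)*(94 - 1*(-66)) = -72*(94 + 66) = -72*160 = -11520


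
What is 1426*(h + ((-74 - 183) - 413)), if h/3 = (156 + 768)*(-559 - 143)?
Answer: -2775871564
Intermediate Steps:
h = -1945944 (h = 3*((156 + 768)*(-559 - 143)) = 3*(924*(-702)) = 3*(-648648) = -1945944)
1426*(h + ((-74 - 183) - 413)) = 1426*(-1945944 + ((-74 - 183) - 413)) = 1426*(-1945944 + (-257 - 413)) = 1426*(-1945944 - 670) = 1426*(-1946614) = -2775871564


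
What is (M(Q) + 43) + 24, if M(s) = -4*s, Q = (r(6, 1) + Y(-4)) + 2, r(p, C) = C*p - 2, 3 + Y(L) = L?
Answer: 71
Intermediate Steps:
Y(L) = -3 + L
r(p, C) = -2 + C*p
Q = -1 (Q = ((-2 + 1*6) + (-3 - 4)) + 2 = ((-2 + 6) - 7) + 2 = (4 - 7) + 2 = -3 + 2 = -1)
(M(Q) + 43) + 24 = (-4*(-1) + 43) + 24 = (4 + 43) + 24 = 47 + 24 = 71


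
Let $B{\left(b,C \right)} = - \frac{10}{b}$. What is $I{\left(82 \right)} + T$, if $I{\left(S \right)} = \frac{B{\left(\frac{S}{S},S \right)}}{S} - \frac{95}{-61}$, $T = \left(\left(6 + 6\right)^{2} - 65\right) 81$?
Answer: $\frac{16007489}{2501} \approx 6400.4$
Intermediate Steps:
$T = 6399$ ($T = \left(12^{2} - 65\right) 81 = \left(144 - 65\right) 81 = 79 \cdot 81 = 6399$)
$I{\left(S \right)} = \frac{95}{61} - \frac{10}{S}$ ($I{\left(S \right)} = \frac{\left(-10\right) \frac{1}{S \frac{1}{S}}}{S} - \frac{95}{-61} = \frac{\left(-10\right) 1^{-1}}{S} - - \frac{95}{61} = \frac{\left(-10\right) 1}{S} + \frac{95}{61} = - \frac{10}{S} + \frac{95}{61} = \frac{95}{61} - \frac{10}{S}$)
$I{\left(82 \right)} + T = \left(\frac{95}{61} - \frac{10}{82}\right) + 6399 = \left(\frac{95}{61} - \frac{5}{41}\right) + 6399 = \frac{3590}{2501} + 6399 = \frac{16007489}{2501}$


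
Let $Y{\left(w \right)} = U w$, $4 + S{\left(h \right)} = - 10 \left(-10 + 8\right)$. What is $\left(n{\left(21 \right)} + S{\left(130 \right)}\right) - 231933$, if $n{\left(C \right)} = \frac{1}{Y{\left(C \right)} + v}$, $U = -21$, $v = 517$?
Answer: $- \frac{17625691}{76} \approx -2.3192 \cdot 10^{5}$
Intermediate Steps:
$S{\left(h \right)} = 16$ ($S{\left(h \right)} = -4 - 10 \left(-10 + 8\right) = -4 - -20 = -4 + 20 = 16$)
$Y{\left(w \right)} = - 21 w$
$n{\left(C \right)} = \frac{1}{517 - 21 C}$ ($n{\left(C \right)} = \frac{1}{- 21 C + 517} = \frac{1}{517 - 21 C}$)
$\left(n{\left(21 \right)} + S{\left(130 \right)}\right) - 231933 = \left(- \frac{1}{-517 + 21 \cdot 21} + 16\right) - 231933 = \left(- \frac{1}{-517 + 441} + 16\right) - 231933 = \left(- \frac{1}{-76} + 16\right) - 231933 = \left(\left(-1\right) \left(- \frac{1}{76}\right) + 16\right) - 231933 = \left(\frac{1}{76} + 16\right) - 231933 = \frac{1217}{76} - 231933 = - \frac{17625691}{76}$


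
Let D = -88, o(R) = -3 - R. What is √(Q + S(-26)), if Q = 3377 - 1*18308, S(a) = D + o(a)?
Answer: 2*I*√3749 ≈ 122.46*I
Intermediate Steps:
S(a) = -91 - a (S(a) = -88 + (-3 - a) = -91 - a)
Q = -14931 (Q = 3377 - 18308 = -14931)
√(Q + S(-26)) = √(-14931 + (-91 - 1*(-26))) = √(-14931 + (-91 + 26)) = √(-14931 - 65) = √(-14996) = 2*I*√3749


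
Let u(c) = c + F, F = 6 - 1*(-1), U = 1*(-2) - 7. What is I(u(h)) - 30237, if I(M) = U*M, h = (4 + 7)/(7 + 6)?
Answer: -393999/13 ≈ -30308.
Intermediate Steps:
U = -9 (U = -2 - 7 = -9)
F = 7 (F = 6 + 1 = 7)
h = 11/13 ≈ 0.84615
u(c) = 7 + c (u(c) = c + 7 = 7 + c)
I(M) = -9*M
I(u(h)) - 30237 = -9*(7 + 11/13) - 30237 = -9*102/13 - 30237 = -918/13 - 30237 = -393999/13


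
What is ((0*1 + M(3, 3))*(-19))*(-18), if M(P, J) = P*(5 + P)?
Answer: 8208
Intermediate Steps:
((0*1 + M(3, 3))*(-19))*(-18) = ((0*1 + 3*(5 + 3))*(-19))*(-18) = ((0 + 3*8)*(-19))*(-18) = ((0 + 24)*(-19))*(-18) = (24*(-19))*(-18) = -456*(-18) = 8208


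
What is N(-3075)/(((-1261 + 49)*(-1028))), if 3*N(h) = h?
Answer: -1025/1245936 ≈ -0.00082267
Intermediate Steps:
N(h) = h/3
N(-3075)/(((-1261 + 49)*(-1028))) = ((⅓)*(-3075))/(((-1261 + 49)*(-1028))) = -1025/((-1212*(-1028))) = -1025/1245936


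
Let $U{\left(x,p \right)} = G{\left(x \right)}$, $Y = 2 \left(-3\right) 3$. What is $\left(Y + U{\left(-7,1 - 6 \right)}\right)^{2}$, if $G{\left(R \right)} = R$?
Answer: $625$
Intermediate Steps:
$Y = -18$ ($Y = \left(-6\right) 3 = -18$)
$U{\left(x,p \right)} = x$
$\left(Y + U{\left(-7,1 - 6 \right)}\right)^{2} = \left(-18 - 7\right)^{2} = \left(-25\right)^{2} = 625$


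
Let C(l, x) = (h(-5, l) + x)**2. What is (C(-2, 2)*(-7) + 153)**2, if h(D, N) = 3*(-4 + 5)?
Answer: 484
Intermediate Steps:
h(D, N) = 3 (h(D, N) = 3*1 = 3)
C(l, x) = (3 + x)**2
(C(-2, 2)*(-7) + 153)**2 = ((3 + 2)**2*(-7) + 153)**2 = (5**2*(-7) + 153)**2 = (25*(-7) + 153)**2 = (-175 + 153)**2 = (-22)**2 = 484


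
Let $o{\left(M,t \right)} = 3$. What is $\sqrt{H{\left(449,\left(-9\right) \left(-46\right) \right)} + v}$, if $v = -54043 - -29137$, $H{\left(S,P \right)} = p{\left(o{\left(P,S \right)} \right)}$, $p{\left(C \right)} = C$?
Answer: $3 i \sqrt{2767} \approx 157.81 i$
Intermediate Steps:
$H{\left(S,P \right)} = 3$
$v = -24906$ ($v = -54043 + 29137 = -24906$)
$\sqrt{H{\left(449,\left(-9\right) \left(-46\right) \right)} + v} = \sqrt{3 - 24906} = \sqrt{-24903} = 3 i \sqrt{2767}$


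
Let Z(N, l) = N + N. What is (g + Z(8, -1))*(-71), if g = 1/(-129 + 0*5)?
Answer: -146473/129 ≈ -1135.4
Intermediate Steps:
Z(N, l) = 2*N
g = -1/129 (g = 1/(-129 + 0) = 1/(-129) = -1/129 ≈ -0.0077519)
(g + Z(8, -1))*(-71) = (-1/129 + 2*8)*(-71) = (-1/129 + 16)*(-71) = (2063/129)*(-71) = -146473/129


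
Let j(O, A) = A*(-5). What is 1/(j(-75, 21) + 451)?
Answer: 1/346 ≈ 0.0028902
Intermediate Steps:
j(O, A) = -5*A
1/(j(-75, 21) + 451) = 1/(-5*21 + 451) = 1/(-105 + 451) = 1/346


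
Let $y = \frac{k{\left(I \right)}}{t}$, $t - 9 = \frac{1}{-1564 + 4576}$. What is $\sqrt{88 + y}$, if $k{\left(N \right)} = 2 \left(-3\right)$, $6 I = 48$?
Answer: $\frac{4 \sqrt{4011318730}}{27109} \approx 9.3452$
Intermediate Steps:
$I = 8$ ($I = \frac{1}{6} \cdot 48 = 8$)
$k{\left(N \right)} = -6$
$t = \frac{27109}{3012}$ ($t = 9 + \frac{1}{-1564 + 4576} = 9 + \frac{1}{3012} = \frac{27109}{3012} \approx 9.0003$)
$y = - \frac{18072}{27109}$ ($y = - \frac{6}{\frac{27109}{3012}} = \left(-6\right) \frac{3012}{27109} = - \frac{18072}{27109} \approx -0.66664$)
$\sqrt{88 + y} = \sqrt{88 - \frac{18072}{27109}} = \sqrt{\frac{2367520}{27109}} = \frac{4 \sqrt{4011318730}}{27109}$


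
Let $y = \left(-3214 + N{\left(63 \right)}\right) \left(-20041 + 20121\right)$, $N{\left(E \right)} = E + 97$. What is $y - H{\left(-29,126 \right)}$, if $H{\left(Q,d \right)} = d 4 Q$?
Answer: $-229704$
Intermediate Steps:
$N{\left(E \right)} = 97 + E$
$H{\left(Q,d \right)} = 4 Q d$ ($H{\left(Q,d \right)} = 4 d Q = 4 Q d$)
$y = -244320$ ($y = \left(-3214 + \left(97 + 63\right)\right) \left(-20041 + 20121\right) = \left(-3214 + 160\right) 80 = \left(-3054\right) 80 = -244320$)
$y - H{\left(-29,126 \right)} = -244320 - 4 \left(-29\right) 126 = -244320 - -14616 = -244320 + 14616 = -229704$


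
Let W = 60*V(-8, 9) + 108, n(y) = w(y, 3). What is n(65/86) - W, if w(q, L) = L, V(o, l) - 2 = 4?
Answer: -465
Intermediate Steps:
V(o, l) = 6 (V(o, l) = 2 + 4 = 6)
n(y) = 3
W = 468 (W = 60*6 + 108 = 360 + 108 = 468)
n(65/86) - W = 3 - 1*468 = 3 - 468 = -465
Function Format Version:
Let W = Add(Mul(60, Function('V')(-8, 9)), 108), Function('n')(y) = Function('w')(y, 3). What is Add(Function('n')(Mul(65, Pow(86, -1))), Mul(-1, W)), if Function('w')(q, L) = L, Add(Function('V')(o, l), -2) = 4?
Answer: -465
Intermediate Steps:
Function('V')(o, l) = 6 (Function('V')(o, l) = Add(2, 4) = 6)
Function('n')(y) = 3
W = 468 (W = Add(Mul(60, 6), 108) = Add(360, 108) = 468)
Add(Function('n')(Mul(65, Pow(86, -1))), Mul(-1, W)) = Add(3, Mul(-1, 468)) = Add(3, -468) = -465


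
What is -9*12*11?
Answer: -1188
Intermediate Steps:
-9*12*11 = -108*11 = -1188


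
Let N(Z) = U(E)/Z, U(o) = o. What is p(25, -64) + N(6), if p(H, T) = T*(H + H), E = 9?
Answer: -6397/2 ≈ -3198.5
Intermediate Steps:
p(H, T) = 2*H*T (p(H, T) = T*(2*H) = 2*H*T)
N(Z) = 9/Z
p(25, -64) + N(6) = 2*25*(-64) + 9/6 = -3200 + 9*(⅙) = -3200 + 3/2 = -6397/2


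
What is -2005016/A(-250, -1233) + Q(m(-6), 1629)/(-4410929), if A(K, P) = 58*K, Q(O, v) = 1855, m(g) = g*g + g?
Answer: 76241002779/551366125 ≈ 138.28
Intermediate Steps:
m(g) = g + g² (m(g) = g² + g = g + g²)
-2005016/A(-250, -1233) + Q(m(-6), 1629)/(-4410929) = -2005016/(58*(-250)) + 1855/(-4410929) = -2005016/(-14500) + 1855*(-1/4410929) = -2005016*(-1/14500) - 1855/4410929 = 501254/3625 - 1855/4410929 = 76241002779/551366125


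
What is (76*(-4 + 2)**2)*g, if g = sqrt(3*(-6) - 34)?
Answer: 608*I*sqrt(13) ≈ 2192.2*I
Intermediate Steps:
g = 2*I*sqrt(13) (g = sqrt(-18 - 34) = sqrt(-52) = 2*I*sqrt(13) ≈ 7.2111*I)
(76*(-4 + 2)**2)*g = (76*(-4 + 2)**2)*(2*I*sqrt(13)) = (76*(-2)**2)*(2*I*sqrt(13)) = (76*4)*(2*I*sqrt(13)) = 304*(2*I*sqrt(13)) = 608*I*sqrt(13)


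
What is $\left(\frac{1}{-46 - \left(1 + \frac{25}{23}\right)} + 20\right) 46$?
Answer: $\frac{508231}{553} \approx 919.04$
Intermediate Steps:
$\left(\frac{1}{-46 - \left(1 + \frac{25}{23}\right)} + 20\right) 46 = \left(\frac{1}{-46 - \frac{48}{23}} + 20\right) 46 = \left(\frac{1}{- \frac{1106}{23}} + 20\right) 46 = \left(- \frac{23}{1106} + 20\right) 46 = \frac{22097}{1106} \cdot 46 = \frac{508231}{553}$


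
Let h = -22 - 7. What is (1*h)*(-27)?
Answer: 783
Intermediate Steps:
h = -29
(1*h)*(-27) = (1*(-29))*(-27) = -29*(-27) = 783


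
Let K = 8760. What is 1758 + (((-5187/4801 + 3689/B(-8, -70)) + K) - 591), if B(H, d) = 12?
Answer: 589562969/57612 ≈ 10233.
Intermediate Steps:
1758 + (((-5187/4801 + 3689/B(-8, -70)) + K) - 591) = 1758 + (((-5187/4801 + 3689/12) + 8760) - 591) = 1758 + ((17648645/57612 + 8760) - 591) = 1758 + (522329765/57612 - 591) = 1758 + 488281073/57612 = 589562969/57612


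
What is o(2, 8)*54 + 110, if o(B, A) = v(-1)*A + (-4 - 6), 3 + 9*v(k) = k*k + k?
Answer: -574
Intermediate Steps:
v(k) = -⅓ + k/9 + k²/9 (v(k) = -⅓ + (k*k + k)/9 = -⅓ + (k² + k)/9 = -⅓ + (k + k²)/9 = -⅓ + (k/9 + k²/9) = -⅓ + k/9 + k²/9)
o(B, A) = -10 - A/3 (o(B, A) = (-⅓ + (⅑)*(-1) + (⅑)*(-1)²)*A + (-4 - 6) = (-⅓ - ⅑ + (⅑)*1)*A - 10 = (-⅓ - ⅑ + ⅑)*A - 10 = -A/3 - 10 = -10 - A/3)
o(2, 8)*54 + 110 = (-10 - ⅓*8)*54 + 110 = (-10 - 8/3)*54 + 110 = -38/3*54 + 110 = -684 + 110 = -574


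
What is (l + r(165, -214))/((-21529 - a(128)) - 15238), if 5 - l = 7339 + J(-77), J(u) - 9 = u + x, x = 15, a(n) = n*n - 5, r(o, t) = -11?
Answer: 3646/26573 ≈ 0.13721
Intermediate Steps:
a(n) = -5 + n**2 (a(n) = n**2 - 5 = -5 + n**2)
J(u) = 24 + u (J(u) = 9 + (u + 15) = 9 + (15 + u) = 24 + u)
l = -7281 (l = 5 - (7339 + (24 - 77)) = 5 - (7339 - 53) = 5 - 1*7286 = 5 - 7286 = -7281)
(l + r(165, -214))/((-21529 - a(128)) - 15238) = (-7281 - 11)/((-21529 - (-5 + 128**2)) - 15238) = -7292/((-21529 - (-5 + 16384)) - 15238) = -7292/((-21529 - 1*16379) - 15238) = -7292/((-21529 - 16379) - 15238) = -7292/(-37908 - 15238) = -7292/(-53146) = -7292*(-1/53146) = 3646/26573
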